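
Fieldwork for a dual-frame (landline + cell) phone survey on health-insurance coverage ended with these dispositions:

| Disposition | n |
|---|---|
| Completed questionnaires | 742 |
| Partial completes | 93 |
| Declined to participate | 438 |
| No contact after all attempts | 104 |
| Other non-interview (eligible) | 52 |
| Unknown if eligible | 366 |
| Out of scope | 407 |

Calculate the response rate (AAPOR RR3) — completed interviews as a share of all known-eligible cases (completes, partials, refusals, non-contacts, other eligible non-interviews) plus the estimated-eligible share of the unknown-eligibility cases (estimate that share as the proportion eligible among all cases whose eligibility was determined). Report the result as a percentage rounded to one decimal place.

Top: 742
Eligible (known): 742 + 93 + 438 + 104 + 52 = 1429
e = 1429 / (1429 + 407) = 1429 / 1836 = 0.7783
Eligible share of unknowns: 0.7783 × 366 = 284.86
Denom: 1429 + 284.86 = 1713.86
RR3 = 742 / 1713.86 = 0.4329

43.3%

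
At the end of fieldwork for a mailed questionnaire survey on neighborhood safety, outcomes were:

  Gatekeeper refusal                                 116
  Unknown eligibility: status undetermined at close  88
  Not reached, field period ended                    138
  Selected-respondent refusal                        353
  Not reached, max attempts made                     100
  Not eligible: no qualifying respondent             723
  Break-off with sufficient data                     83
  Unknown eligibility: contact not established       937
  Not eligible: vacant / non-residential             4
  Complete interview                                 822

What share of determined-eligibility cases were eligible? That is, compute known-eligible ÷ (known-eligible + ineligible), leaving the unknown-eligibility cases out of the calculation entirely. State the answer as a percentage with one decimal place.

Refused = 116 + 353 = 469
Never reached = 138 + 100 = 238
Unknown if eligible = 937 + 88 = 1025
Out of scope = 723 + 4 = 727
Eligible (known) = 822 + 83 + 469 + 238 = 1612
e = 1612 / (1612 + 727) = 1612 / 2339 = 0.6892

68.9%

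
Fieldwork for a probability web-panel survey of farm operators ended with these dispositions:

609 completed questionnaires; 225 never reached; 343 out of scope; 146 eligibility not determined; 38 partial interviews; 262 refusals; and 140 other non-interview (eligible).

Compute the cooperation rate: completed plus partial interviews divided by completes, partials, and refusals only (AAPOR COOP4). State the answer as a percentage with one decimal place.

Num: 609 + 38 = 647
Denom: 609 + 38 + 262 = 909
COOP4 = 647 / 909 = 0.7118

71.2%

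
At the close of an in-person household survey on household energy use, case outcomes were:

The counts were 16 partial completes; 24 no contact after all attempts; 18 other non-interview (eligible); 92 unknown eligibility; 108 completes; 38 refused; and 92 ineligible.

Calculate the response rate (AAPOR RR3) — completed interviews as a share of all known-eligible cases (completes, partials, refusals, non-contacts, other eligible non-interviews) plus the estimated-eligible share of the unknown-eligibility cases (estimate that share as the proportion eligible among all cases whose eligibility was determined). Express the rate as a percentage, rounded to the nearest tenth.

Num: 108
Determined eligible: 108 + 16 + 38 + 24 + 18 = 204
e = 204 / (204 + 92) = 204 / 296 = 0.6892
Estimated eligible among unknowns: 0.6892 × 92 = 63.41
Denominator: 204 + 63.41 = 267.41
RR3 = 108 / 267.41 = 0.4039

40.4%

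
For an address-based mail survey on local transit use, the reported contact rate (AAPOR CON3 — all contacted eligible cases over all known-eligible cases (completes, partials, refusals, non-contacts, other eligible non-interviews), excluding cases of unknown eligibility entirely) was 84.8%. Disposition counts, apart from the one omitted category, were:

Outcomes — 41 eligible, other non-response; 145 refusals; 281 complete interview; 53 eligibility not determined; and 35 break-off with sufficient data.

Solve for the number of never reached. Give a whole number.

90

Num: 281 + 35 + 145 + 41 = 502
CON3 = 502 / D = 0.848
D = 502 / 0.848 = 592.0
Remaining denominator categories sum to 502
never reached = 592.0 − 502 ≈ 90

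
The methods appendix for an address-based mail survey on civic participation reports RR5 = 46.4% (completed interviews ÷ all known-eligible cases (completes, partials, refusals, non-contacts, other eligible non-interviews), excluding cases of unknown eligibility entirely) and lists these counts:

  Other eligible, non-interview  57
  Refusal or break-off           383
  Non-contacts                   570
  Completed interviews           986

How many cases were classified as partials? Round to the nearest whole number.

129

RR5 = 986 / D = 0.464
D = 986 / 0.464 = 2125.0
Other denominator terms total 1996
partials = 2125.0 − 1996 ≈ 129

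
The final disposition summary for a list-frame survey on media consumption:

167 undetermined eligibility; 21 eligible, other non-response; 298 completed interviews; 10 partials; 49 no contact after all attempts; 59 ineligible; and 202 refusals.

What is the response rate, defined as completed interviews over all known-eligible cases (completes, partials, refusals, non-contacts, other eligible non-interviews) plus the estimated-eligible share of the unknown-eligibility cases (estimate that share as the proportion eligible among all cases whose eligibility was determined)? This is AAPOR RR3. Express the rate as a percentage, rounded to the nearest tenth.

40.7%

Num = 298
Determined eligible = 298 + 10 + 202 + 49 + 21 = 580
e = 580 / (580 + 59) = 580 / 639 = 0.9077
e × U = 0.9077 × 167 = 151.59
Denominator = 580 + 151.59 = 731.59
RR3 = 298 / 731.59 = 0.4073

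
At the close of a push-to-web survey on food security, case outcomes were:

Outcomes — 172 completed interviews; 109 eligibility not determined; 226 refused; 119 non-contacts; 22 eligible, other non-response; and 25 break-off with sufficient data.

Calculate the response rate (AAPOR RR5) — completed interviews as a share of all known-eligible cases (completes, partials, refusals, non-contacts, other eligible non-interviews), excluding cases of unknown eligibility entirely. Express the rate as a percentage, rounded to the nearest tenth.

Numerator: 172
Denominator: 172 + 25 + 226 + 119 + 22 = 564
RR5 = 172 / 564 = 0.3050

30.5%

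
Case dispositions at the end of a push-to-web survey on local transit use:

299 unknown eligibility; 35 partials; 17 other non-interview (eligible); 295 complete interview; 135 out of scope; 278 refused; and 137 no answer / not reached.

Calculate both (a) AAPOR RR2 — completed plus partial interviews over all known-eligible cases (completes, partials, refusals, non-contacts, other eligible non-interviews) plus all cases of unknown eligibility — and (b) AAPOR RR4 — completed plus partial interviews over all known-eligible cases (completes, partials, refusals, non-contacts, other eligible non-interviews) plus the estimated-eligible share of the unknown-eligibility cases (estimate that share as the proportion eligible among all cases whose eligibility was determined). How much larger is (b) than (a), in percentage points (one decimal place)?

Top = 295 + 35 = 330
Base = 295 + 35 + 278 + 137 + 17 + 299 = 1061
RR2 = 330 / 1061 = 0.3110
Known eligible = 295 + 35 + 278 + 137 + 17 = 762
e = 762 / (762 + 135) = 762 / 897 = 0.8495
Eligible share of unknowns = 0.8495 × 299 = 254.00
Base = 762 + 254.00 = 1016.00
RR4 = 330 / 1016.00 = 0.3248
Difference = 32.48 − 31.10 = 1.38 percentage points

1.4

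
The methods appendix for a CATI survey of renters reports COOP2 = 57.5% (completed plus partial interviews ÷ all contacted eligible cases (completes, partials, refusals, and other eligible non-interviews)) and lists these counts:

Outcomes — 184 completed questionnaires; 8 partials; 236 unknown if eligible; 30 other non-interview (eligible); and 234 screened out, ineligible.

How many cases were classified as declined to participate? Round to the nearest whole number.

Top = 184 + 8 = 192
COOP2 = 192 / D = 0.575
D = 192 / 0.575 = 333.9
Other denominator terms total 222
declined to participate = 333.9 − 222 ≈ 112

112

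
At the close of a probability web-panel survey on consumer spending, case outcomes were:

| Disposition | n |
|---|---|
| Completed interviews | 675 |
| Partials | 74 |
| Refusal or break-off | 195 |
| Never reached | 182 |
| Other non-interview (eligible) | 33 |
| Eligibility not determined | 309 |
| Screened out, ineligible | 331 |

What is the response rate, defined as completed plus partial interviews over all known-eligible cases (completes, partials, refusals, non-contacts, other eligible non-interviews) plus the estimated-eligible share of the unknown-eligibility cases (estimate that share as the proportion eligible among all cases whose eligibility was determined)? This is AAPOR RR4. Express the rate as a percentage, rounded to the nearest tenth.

Numerator = 675 + 74 = 749
Determined eligible = 675 + 74 + 195 + 182 + 33 = 1159
e = 1159 / (1159 + 331) = 1159 / 1490 = 0.7779
Eligible share of unknowns = 0.7779 × 309 = 240.37
Denominator = 1159 + 240.37 = 1399.37
RR4 = 749 / 1399.37 = 0.5352

53.5%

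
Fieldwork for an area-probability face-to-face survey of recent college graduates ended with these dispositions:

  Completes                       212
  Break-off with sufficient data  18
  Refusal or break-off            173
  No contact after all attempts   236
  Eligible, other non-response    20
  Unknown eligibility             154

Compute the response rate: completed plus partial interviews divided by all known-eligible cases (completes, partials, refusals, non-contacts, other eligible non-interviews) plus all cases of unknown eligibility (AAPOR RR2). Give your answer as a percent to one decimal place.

28.3%

Num: 212 + 18 = 230
Base: 212 + 18 + 173 + 236 + 20 + 154 = 813
RR2 = 230 / 813 = 0.2829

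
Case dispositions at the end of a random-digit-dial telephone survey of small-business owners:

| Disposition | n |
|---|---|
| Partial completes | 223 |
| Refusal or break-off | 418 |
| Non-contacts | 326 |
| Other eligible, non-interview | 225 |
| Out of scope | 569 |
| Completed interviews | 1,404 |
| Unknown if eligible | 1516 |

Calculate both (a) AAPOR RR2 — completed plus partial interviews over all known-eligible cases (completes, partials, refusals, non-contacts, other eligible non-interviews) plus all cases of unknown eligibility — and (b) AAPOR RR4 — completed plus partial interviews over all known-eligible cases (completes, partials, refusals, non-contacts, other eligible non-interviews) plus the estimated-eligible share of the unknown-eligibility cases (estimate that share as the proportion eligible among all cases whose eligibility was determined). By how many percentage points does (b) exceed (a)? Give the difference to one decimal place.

2.8

Numerator = 1404 + 223 = 1627
Base = 1404 + 223 + 418 + 326 + 225 + 1516 = 4112
RR2 = 1627 / 4112 = 0.3957
Eligible (known) = 1404 + 223 + 418 + 326 + 225 = 2596
e = 2596 / (2596 + 569) = 2596 / 3165 = 0.8202
Eligible share of unknowns = 0.8202 × 1516 = 1243.42
Base = 2596 + 1243.42 = 3839.42
RR4 = 1627 / 3839.42 = 0.4238
Difference = 42.38 − 39.57 = 2.81 percentage points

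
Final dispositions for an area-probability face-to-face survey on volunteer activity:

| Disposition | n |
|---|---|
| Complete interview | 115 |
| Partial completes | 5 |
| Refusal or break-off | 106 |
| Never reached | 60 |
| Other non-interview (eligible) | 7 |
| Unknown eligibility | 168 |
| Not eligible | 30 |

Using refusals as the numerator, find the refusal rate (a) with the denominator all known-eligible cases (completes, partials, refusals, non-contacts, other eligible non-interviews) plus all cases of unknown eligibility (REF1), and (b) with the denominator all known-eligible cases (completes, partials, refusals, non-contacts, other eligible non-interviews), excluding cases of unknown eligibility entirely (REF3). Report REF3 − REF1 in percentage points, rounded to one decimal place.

13.2

Top = 106
Denominator = 115 + 5 + 106 + 60 + 7 + 168 = 461
REF1 = 106 / 461 = 0.2299
Denominator = 115 + 5 + 106 + 60 + 7 = 293
REF3 = 106 / 293 = 0.3618
Difference = 36.18 − 22.99 = 13.19 percentage points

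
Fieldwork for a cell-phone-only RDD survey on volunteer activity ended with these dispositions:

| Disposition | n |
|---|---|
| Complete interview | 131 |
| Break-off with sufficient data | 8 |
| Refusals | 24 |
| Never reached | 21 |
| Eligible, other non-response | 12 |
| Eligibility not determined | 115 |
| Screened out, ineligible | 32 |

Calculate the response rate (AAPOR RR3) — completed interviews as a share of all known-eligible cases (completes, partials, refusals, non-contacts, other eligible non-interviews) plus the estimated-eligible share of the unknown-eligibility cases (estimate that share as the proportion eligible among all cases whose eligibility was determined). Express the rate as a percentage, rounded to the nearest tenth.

Numerator → 131
Determined eligible → 131 + 8 + 24 + 21 + 12 = 196
e = 196 / (196 + 32) = 196 / 228 = 0.8596
e × U → 0.8596 × 115 = 98.85
Denominator → 196 + 98.85 = 294.85
RR3 = 131 / 294.85 = 0.4443

44.4%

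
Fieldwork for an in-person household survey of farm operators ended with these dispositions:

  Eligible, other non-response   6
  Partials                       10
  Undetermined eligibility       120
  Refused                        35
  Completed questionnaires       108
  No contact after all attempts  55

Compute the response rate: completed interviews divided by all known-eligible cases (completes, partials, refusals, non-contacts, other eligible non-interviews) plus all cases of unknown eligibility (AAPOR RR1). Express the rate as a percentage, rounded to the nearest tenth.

32.3%

Numerator: 108
Denominator: 108 + 10 + 35 + 55 + 6 + 120 = 334
RR1 = 108 / 334 = 0.3234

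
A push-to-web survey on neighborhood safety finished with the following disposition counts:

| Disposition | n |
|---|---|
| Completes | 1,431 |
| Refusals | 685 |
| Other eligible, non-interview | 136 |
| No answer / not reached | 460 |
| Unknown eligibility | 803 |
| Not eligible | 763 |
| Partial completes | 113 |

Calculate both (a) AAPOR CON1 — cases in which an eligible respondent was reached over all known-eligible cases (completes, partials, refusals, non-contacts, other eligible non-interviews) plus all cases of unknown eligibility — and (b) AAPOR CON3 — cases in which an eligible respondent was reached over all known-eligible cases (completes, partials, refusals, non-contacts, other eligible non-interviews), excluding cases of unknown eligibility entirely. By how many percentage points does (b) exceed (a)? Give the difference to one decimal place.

Numerator = 1431 + 113 + 685 + 136 = 2365
Denom = 1431 + 113 + 685 + 460 + 136 + 803 = 3628
CON1 = 2365 / 3628 = 0.6519
Denom = 1431 + 113 + 685 + 460 + 136 = 2825
CON3 = 2365 / 2825 = 0.8372
Difference = 83.72 − 65.19 = 18.53 percentage points

18.5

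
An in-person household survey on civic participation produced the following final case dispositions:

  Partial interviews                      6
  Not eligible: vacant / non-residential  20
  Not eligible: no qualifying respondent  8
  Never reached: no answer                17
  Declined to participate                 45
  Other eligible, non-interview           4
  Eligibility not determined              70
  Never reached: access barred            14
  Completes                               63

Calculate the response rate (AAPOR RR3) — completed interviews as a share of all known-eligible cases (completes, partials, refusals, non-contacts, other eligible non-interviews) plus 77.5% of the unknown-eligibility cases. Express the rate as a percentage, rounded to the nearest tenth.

31.0%

No answer / not reached = 17 + 14 = 31
Ineligible = 8 + 20 = 28
Num = 63
Determined eligible = 63 + 6 + 45 + 31 + 4 = 149
Estimated eligible among unknowns = 0.7750 × 70 = 54.25
Base = 149 + 54.25 = 203.25
RR3 = 63 / 203.25 = 0.3100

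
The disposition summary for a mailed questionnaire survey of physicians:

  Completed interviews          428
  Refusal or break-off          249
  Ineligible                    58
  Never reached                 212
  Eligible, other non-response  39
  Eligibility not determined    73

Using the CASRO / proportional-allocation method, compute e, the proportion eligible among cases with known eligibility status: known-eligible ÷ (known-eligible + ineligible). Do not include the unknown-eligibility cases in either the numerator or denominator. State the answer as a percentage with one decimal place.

94.1%

Known eligible: 428 + 249 + 212 + 39 = 928
e = 928 / (928 + 58) = 928 / 986 = 0.9412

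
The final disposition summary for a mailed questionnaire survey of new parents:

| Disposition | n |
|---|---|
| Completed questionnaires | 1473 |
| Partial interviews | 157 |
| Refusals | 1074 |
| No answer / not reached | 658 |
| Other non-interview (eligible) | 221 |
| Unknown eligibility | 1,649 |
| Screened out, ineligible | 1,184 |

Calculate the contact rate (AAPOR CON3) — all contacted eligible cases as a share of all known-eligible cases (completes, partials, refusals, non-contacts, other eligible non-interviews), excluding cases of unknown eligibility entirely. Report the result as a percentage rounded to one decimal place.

Numerator: 1473 + 157 + 1074 + 221 = 2925
Base: 1473 + 157 + 1074 + 658 + 221 = 3583
CON3 = 2925 / 3583 = 0.8164

81.6%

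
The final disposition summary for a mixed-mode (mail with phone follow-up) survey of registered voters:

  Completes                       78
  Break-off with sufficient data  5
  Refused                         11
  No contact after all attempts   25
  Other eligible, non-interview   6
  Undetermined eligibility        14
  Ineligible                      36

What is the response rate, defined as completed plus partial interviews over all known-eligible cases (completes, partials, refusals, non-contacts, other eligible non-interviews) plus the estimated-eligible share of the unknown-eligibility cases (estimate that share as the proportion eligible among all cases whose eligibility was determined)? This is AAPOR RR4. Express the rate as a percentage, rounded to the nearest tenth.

61.1%

Num → 78 + 5 = 83
Eligible (known) → 78 + 5 + 11 + 25 + 6 = 125
e = 125 / (125 + 36) = 125 / 161 = 0.7764
Estimated eligible among unknowns → 0.7764 × 14 = 10.87
Denominator → 125 + 10.87 = 135.87
RR4 = 83 / 135.87 = 0.6109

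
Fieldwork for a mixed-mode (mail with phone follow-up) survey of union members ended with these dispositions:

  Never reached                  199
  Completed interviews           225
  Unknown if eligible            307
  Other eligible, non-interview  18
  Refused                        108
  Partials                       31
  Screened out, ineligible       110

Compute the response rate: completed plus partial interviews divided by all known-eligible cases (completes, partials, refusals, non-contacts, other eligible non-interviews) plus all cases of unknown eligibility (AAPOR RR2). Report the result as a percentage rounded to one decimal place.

28.8%

Num = 225 + 31 = 256
Denom = 225 + 31 + 108 + 199 + 18 + 307 = 888
RR2 = 256 / 888 = 0.2883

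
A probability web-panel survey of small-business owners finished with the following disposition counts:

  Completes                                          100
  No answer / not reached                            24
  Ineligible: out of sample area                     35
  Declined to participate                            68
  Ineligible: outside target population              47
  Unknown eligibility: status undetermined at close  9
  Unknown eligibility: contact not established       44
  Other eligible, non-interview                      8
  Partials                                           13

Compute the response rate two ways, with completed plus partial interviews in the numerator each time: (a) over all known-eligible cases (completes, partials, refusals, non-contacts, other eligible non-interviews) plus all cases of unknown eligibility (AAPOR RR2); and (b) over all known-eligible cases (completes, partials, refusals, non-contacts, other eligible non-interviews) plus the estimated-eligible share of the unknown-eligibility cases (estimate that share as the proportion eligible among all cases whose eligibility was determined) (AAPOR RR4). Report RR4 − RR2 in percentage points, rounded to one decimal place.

Undetermined eligibility = 44 + 9 = 53
Ineligible = 47 + 35 = 82
Top → 100 + 13 = 113
Base → 100 + 13 + 68 + 24 + 8 + 53 = 266
RR2 = 113 / 266 = 0.4248
Eligible (known) → 100 + 13 + 68 + 24 + 8 = 213
e = 213 / (213 + 82) = 213 / 295 = 0.7220
e × U → 0.7220 × 53 = 38.27
Base → 213 + 38.27 = 251.27
RR4 = 113 / 251.27 = 0.4497
Difference = 44.97 − 42.48 = 2.49 percentage points

2.5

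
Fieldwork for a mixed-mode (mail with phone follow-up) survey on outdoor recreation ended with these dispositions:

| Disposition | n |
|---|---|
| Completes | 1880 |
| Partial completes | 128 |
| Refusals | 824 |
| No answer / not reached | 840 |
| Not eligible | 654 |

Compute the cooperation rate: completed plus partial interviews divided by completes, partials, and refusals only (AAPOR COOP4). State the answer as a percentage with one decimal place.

70.9%

Num = 1880 + 128 = 2008
Denominator = 1880 + 128 + 824 = 2832
COOP4 = 2008 / 2832 = 0.7090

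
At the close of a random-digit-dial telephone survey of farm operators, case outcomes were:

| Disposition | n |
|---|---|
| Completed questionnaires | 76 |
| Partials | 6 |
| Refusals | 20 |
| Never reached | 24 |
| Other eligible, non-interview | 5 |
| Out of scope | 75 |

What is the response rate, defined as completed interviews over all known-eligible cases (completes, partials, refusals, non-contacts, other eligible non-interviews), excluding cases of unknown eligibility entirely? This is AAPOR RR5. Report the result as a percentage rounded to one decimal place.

Num = 76
Base = 76 + 6 + 20 + 24 + 5 = 131
RR5 = 76 / 131 = 0.5802

58.0%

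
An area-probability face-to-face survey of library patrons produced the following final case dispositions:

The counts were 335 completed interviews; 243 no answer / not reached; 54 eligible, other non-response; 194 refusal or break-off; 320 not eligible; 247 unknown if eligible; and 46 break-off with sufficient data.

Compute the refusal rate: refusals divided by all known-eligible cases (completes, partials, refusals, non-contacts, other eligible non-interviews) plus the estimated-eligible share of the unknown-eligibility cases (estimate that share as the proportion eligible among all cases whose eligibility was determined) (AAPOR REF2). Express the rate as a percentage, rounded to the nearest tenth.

Top = 194
Known eligible = 335 + 46 + 194 + 243 + 54 = 872
e = 872 / (872 + 320) = 872 / 1192 = 0.7315
Estimated eligible among unknowns = 0.7315 × 247 = 180.68
Base = 872 + 180.68 = 1052.68
REF2 = 194 / 1052.68 = 0.1843

18.4%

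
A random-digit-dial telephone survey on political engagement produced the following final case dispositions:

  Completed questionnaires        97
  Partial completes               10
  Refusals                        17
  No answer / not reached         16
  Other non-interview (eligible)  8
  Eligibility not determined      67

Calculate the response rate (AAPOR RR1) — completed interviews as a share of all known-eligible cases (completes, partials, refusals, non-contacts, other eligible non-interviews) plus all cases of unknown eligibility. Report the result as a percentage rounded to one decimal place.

Num = 97
Denominator = 97 + 10 + 17 + 16 + 8 + 67 = 215
RR1 = 97 / 215 = 0.4512

45.1%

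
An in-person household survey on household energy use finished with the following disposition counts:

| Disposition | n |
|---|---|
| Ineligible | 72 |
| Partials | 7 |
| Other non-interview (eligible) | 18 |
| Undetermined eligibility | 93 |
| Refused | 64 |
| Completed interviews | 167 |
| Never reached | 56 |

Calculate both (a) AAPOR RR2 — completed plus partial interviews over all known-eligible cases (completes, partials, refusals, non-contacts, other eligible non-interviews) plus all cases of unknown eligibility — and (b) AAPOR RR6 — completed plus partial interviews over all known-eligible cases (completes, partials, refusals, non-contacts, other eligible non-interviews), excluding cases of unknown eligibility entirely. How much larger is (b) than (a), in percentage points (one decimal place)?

12.8

Numerator: 167 + 7 = 174
Base: 167 + 7 + 64 + 56 + 18 + 93 = 405
RR2 = 174 / 405 = 0.4296
Base: 167 + 7 + 64 + 56 + 18 = 312
RR6 = 174 / 312 = 0.5577
Difference = 55.77 − 42.96 = 12.81 percentage points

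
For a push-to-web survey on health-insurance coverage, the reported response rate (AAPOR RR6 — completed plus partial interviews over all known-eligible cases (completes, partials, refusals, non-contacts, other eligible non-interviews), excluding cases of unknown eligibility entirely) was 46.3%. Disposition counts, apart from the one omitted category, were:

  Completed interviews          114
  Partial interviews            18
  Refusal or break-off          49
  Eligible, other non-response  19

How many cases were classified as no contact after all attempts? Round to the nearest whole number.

Top = 114 + 18 = 132
RR6 = 132 / D = 0.463
D = 132 / 0.463 = 285.1
Other denominator terms total 200
no contact after all attempts = 285.1 − 200 ≈ 85

85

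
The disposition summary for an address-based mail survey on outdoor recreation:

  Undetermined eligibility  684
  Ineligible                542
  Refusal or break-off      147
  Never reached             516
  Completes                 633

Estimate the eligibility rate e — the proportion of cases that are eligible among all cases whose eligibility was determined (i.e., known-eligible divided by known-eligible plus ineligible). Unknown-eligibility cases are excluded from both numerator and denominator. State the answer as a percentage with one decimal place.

70.5%

Eligible (known) → 633 + 147 + 516 = 1296
e = 1296 / (1296 + 542) = 1296 / 1838 = 0.7051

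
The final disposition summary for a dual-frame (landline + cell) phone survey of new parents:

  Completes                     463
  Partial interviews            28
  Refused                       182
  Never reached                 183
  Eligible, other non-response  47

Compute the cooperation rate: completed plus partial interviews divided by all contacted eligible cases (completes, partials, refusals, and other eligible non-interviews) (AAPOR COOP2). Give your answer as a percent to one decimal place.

68.2%

Top: 463 + 28 = 491
Denom: 463 + 28 + 182 + 47 = 720
COOP2 = 491 / 720 = 0.6819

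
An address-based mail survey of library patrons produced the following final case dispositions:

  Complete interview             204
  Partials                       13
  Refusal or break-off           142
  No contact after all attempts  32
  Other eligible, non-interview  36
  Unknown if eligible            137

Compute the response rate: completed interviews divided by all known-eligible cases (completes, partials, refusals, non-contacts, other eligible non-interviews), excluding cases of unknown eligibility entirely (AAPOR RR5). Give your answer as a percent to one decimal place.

47.8%

Num: 204
Base: 204 + 13 + 142 + 32 + 36 = 427
RR5 = 204 / 427 = 0.4778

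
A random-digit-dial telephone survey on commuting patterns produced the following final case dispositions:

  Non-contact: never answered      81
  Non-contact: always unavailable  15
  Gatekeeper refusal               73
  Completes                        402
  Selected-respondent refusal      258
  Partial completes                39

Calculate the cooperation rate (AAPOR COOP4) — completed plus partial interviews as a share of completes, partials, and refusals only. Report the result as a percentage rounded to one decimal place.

57.1%

Refusal or break-off = 73 + 258 = 331
No contact after all attempts = 81 + 15 = 96
Numerator: 402 + 39 = 441
Denom: 402 + 39 + 331 = 772
COOP4 = 441 / 772 = 0.5712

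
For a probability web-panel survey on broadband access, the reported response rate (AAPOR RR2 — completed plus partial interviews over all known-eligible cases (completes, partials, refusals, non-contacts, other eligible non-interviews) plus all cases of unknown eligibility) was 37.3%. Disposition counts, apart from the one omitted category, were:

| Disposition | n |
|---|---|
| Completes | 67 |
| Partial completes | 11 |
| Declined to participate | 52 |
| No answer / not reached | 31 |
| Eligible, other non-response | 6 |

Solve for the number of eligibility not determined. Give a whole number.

42

Top = 67 + 11 = 78
RR2 = 78 / D = 0.373
D = 78 / 0.373 = 209.1
Remaining denominator categories sum to 167
eligibility not determined = 209.1 − 167 ≈ 42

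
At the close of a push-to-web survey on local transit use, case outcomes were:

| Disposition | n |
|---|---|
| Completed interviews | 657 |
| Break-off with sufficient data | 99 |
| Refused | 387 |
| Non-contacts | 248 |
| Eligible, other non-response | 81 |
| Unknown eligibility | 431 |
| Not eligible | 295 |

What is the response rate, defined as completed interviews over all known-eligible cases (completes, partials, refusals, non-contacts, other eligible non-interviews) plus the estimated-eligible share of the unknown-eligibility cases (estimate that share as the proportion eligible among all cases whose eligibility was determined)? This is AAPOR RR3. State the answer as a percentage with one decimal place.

Top = 657
Determined eligible = 657 + 99 + 387 + 248 + 81 = 1472
e = 1472 / (1472 + 295) = 1472 / 1767 = 0.8331
e × U = 0.8331 × 431 = 359.07
Denominator = 1472 + 359.07 = 1831.07
RR3 = 657 / 1831.07 = 0.3588

35.9%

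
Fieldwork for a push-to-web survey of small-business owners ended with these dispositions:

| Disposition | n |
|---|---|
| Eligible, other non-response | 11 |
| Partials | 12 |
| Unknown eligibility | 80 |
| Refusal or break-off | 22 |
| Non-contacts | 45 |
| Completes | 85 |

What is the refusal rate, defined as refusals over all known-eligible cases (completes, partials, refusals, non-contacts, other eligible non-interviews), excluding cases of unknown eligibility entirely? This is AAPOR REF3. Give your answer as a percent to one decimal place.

12.6%

Num = 22
Denominator = 85 + 12 + 22 + 45 + 11 = 175
REF3 = 22 / 175 = 0.1257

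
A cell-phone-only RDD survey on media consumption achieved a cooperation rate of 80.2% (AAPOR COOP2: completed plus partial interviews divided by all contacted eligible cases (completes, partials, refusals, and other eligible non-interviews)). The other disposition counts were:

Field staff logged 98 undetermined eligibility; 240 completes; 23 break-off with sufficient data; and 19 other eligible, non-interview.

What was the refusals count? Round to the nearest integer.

Top = 240 + 23 = 263
COOP2 = 263 / D = 0.802
D = 263 / 0.802 = 327.9
Remaining denominator categories sum to 282
refusals = 327.9 − 282 ≈ 46

46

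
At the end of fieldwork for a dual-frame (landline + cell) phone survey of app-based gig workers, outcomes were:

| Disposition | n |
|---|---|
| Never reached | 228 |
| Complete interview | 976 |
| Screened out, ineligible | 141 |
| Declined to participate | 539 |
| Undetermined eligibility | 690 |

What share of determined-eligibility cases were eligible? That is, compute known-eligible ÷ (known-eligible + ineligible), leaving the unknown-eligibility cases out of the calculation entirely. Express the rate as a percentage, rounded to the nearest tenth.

Determined eligible → 976 + 539 + 228 = 1743
e = 1743 / (1743 + 141) = 1743 / 1884 = 0.9252

92.5%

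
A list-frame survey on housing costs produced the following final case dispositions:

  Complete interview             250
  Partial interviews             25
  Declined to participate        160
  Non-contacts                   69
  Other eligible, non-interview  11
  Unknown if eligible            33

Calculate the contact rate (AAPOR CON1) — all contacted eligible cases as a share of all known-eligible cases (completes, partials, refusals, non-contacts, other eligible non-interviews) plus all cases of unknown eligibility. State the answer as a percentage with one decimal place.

81.4%

Numerator: 250 + 25 + 160 + 11 = 446
Denom: 250 + 25 + 160 + 69 + 11 + 33 = 548
CON1 = 446 / 548 = 0.8139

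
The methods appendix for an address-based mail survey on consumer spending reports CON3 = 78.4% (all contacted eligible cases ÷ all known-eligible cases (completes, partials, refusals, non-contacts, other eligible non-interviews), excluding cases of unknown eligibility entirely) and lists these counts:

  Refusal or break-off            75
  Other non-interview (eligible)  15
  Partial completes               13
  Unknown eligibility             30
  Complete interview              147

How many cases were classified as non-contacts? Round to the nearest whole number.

Top = 147 + 13 + 75 + 15 = 250
CON3 = 250 / D = 0.784
D = 250 / 0.784 = 318.9
Remaining denominator categories sum to 250
non-contacts = 318.9 − 250 ≈ 69

69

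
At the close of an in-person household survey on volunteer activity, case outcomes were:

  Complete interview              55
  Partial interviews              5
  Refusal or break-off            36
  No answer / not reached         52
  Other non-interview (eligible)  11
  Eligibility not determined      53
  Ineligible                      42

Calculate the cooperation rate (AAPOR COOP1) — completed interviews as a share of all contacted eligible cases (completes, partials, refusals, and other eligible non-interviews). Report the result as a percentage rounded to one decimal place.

Top → 55
Denominator → 55 + 5 + 36 + 11 = 107
COOP1 = 55 / 107 = 0.5140

51.4%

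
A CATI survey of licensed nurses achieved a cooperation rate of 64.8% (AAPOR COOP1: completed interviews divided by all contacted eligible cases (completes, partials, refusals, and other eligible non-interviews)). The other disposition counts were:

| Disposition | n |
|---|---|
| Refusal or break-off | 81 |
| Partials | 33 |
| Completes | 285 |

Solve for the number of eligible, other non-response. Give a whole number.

41

COOP1 = 285 / D = 0.648
D = 285 / 0.648 = 439.8
Remaining denominator categories sum to 399
eligible, other non-response = 439.8 − 399 ≈ 41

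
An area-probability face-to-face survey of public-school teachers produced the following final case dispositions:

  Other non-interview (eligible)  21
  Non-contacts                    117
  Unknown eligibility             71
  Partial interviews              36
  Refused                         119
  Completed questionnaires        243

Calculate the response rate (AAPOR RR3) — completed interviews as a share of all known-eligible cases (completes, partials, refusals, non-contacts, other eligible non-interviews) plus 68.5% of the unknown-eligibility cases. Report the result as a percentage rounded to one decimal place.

41.6%

Num = 243
Known eligible = 243 + 36 + 119 + 117 + 21 = 536
Eligible share of unknowns = 0.6850 × 71 = 48.64
Base = 536 + 48.64 = 584.64
RR3 = 243 / 584.64 = 0.4156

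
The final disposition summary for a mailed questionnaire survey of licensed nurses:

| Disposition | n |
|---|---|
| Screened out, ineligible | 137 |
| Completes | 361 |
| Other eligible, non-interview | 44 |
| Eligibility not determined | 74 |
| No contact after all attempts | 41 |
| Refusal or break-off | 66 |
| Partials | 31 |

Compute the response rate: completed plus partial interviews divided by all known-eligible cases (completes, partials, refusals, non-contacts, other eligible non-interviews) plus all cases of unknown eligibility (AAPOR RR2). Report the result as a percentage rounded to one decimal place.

Numerator → 361 + 31 = 392
Base → 361 + 31 + 66 + 41 + 44 + 74 = 617
RR2 = 392 / 617 = 0.6353

63.5%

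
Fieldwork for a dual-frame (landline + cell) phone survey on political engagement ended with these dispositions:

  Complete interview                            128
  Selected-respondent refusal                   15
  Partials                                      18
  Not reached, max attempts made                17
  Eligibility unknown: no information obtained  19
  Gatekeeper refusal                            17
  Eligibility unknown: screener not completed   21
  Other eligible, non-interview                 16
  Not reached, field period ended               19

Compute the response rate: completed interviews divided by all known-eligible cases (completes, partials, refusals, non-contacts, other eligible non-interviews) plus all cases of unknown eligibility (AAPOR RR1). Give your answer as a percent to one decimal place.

47.4%

Refused = 17 + 15 = 32
No contact after all attempts = 19 + 17 = 36
Eligibility not determined = 21 + 19 = 40
Numerator → 128
Base → 128 + 18 + 32 + 36 + 16 + 40 = 270
RR1 = 128 / 270 = 0.4741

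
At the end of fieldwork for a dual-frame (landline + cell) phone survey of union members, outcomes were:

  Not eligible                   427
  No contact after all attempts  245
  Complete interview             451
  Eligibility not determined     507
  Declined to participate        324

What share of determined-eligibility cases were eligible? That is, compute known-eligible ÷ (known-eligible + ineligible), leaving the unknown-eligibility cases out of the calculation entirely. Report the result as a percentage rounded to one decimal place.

70.5%

Known eligible: 451 + 324 + 245 = 1020
e = 1020 / (1020 + 427) = 1020 / 1447 = 0.7049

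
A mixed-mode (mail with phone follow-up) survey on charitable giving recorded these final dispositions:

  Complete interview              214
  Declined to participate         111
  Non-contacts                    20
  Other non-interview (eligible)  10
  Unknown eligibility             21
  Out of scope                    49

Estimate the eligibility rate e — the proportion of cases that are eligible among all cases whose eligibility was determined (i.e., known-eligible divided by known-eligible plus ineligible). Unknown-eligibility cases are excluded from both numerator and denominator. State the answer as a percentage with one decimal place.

87.9%

Determined eligible: 214 + 111 + 20 + 10 = 355
e = 355 / (355 + 49) = 355 / 404 = 0.8787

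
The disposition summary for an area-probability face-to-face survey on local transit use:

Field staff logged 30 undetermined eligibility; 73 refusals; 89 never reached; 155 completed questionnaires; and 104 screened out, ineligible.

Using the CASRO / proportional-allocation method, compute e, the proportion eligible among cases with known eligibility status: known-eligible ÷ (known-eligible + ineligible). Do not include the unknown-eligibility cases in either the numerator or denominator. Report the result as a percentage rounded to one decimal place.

Determined eligible: 155 + 73 + 89 = 317
e = 317 / (317 + 104) = 317 / 421 = 0.7530

75.3%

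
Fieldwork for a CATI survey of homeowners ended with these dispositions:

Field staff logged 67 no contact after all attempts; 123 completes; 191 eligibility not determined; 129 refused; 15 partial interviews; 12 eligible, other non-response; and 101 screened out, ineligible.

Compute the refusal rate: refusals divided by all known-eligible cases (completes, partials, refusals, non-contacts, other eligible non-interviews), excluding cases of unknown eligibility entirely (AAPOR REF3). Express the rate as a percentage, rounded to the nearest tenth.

37.3%

Top: 129
Base: 123 + 15 + 129 + 67 + 12 = 346
REF3 = 129 / 346 = 0.3728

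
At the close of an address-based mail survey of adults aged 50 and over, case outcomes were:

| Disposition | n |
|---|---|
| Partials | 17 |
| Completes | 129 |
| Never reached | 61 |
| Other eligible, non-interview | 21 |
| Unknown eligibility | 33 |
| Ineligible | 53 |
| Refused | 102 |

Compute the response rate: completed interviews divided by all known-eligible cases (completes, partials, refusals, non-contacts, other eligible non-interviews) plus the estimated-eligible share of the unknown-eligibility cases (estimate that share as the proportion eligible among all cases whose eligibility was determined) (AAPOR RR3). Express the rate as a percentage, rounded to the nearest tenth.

36.0%

Top: 129
Known eligible: 129 + 17 + 102 + 61 + 21 = 330
e = 330 / (330 + 53) = 330 / 383 = 0.8616
e × U: 0.8616 × 33 = 28.43
Denominator: 330 + 28.43 = 358.43
RR3 = 129 / 358.43 = 0.3599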